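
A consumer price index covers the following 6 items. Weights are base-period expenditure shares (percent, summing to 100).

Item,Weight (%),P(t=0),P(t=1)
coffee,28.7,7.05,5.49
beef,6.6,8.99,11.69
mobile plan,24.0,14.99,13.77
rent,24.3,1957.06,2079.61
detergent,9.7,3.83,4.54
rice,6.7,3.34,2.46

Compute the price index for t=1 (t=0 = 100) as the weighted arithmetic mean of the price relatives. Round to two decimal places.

coffee: 28.7 × (5.49/7.05) = 28.7 × 0.778723 = 22.3494
beef: 6.6 × (11.69/8.99) = 6.6 × 1.300334 = 8.5822
mobile plan: 24.0 × (13.77/14.99) = 24.0 × 0.918612 = 22.0467
rent: 24.3 × (2079.61/1957.06) = 24.3 × 1.062619 = 25.8217
detergent: 9.7 × (4.54/3.83) = 9.7 × 1.185379 = 11.4982
rice: 6.7 × (2.46/3.34) = 6.7 × 0.736527 = 4.9347
Index = Σ wᵢ·(p₁ᵢ/p₀ᵢ) = 22.3494 + 8.5822 + 22.0467 + 25.8217 + 11.4982 + 4.9347 = 95.2328

95.23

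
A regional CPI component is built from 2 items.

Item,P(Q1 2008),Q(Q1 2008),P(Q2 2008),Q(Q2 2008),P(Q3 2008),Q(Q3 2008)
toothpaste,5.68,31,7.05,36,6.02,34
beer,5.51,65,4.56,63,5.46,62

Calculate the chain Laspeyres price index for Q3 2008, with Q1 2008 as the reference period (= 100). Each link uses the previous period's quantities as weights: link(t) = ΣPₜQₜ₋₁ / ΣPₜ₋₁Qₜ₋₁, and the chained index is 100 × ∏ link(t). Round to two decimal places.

99.89

Link Q1 2008→Q2 2008:
ΣP(Q2 2008)Q(Q1 2008) = 7.05×31 + 4.56×65 = 218.55 + 296.4 = 514.95
ΣP(Q1 2008)Q(Q1 2008) = 5.68×31 + 5.51×65 = 176.08 + 358.15 = 534.23
link = 514.95/534.23 = 0.963911
Link Q2 2008→Q3 2008:
ΣP(Q3 2008)Q(Q2 2008) = 6.02×36 + 5.46×63 = 216.72 + 343.98 = 560.7
ΣP(Q2 2008)Q(Q2 2008) = 7.05×36 + 4.56×63 = 253.8 + 287.28 = 541.08
link = 560.7/541.08 = 1.036261
Chained index = 100 × 0.963911 × 1.036261 = 99.8863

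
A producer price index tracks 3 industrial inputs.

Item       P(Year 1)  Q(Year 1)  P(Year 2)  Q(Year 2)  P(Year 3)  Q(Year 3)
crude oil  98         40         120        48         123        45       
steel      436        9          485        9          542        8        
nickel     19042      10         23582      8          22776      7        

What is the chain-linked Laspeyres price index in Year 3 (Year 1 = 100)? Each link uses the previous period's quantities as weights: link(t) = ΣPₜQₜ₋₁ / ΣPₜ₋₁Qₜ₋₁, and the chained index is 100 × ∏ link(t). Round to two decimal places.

119.97

Link Year 1→Year 2:
ΣP(Year 2)Q(Year 1) = 120×40 + 485×9 + 23582×10 = 4800 + 4365 + 235820 = 244985
ΣP(Year 1)Q(Year 1) = 98×40 + 436×9 + 19042×10 = 3920 + 3924 + 190420 = 198264
link = 244985/198264 = 1.235650
Link Year 2→Year 3:
ΣP(Year 3)Q(Year 2) = 123×48 + 542×9 + 22776×8 = 5904 + 4878 + 182208 = 192990
ΣP(Year 2)Q(Year 2) = 120×48 + 485×9 + 23582×8 = 5760 + 4365 + 188656 = 198781
link = 192990/198781 = 0.970867
Chained index = 100 × 1.235650 × 0.970867 = 119.9653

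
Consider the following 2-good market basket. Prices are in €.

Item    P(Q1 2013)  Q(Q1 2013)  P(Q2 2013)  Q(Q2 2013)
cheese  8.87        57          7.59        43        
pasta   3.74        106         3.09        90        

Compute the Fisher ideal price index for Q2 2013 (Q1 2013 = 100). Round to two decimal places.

84.23

Laspeyres component (base-period weights):
ΣP(Q2 2013)Q(Q1 2013) = 7.59×57 + 3.09×106 = 432.63 + 327.54 = 760.17
ΣP(Q1 2013)Q(Q1 2013) = 8.87×57 + 3.74×106 = 505.59 + 396.44 = 902.03
L = 760.17 / 902.03 × 100 = 84.2733
Paasche component (current-period weights):
ΣP(Q2 2013)Q(Q2 2013) = 7.59×43 + 3.09×90 = 326.37 + 278.1 = 604.47
ΣP(Q1 2013)Q(Q2 2013) = 8.87×43 + 3.74×90 = 381.41 + 336.6 = 718.01
P = 604.47 / 718.01 × 100 = 84.1868
Fisher = √(L × P) = √(84.2733 × 84.1868) = 84.2300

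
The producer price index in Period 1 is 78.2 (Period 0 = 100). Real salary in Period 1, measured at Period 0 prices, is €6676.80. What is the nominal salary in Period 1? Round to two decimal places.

5221.26

Nominal = Real × (Index/100) = 6676.80 × (78.2/100)
        = 6676.80 × 0.782 = 5221.2576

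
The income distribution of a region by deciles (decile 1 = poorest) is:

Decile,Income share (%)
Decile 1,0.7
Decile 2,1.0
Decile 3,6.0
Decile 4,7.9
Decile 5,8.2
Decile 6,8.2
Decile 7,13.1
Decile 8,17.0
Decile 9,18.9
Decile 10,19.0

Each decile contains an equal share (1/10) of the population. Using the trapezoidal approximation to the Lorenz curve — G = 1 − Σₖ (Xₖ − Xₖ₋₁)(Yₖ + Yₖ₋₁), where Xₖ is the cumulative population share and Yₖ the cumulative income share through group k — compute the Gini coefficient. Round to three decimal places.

Cumulative income shares Yₖ: 0.0070, 0.0170, 0.0770, 0.1560, 0.2380, 0.3200, 0.4510, 0.6210, 0.8100, 1.0000
Σ (Xₖ−Xₖ₋₁)(Yₖ+Yₖ₋₁) = (1/10)(0.0070+0.0000) + (1/10)(0.0170+0.0070) + (1/10)(0.0770+0.0170) + (1/10)(0.1560+0.0770) + (1/10)(0.2380+0.1560) + (1/10)(0.3200+0.2380) + (1/10)(0.4510+0.3200) + (1/10)(0.6210+0.4510) + (1/10)(0.8100+0.6210) + (1/10)(1.0000+0.8100)
  = 0.0007 + 0.0024 + 0.0094 + 0.0233 + 0.0394 + 0.0558 + 0.0771 + 0.1072 + 0.1431 + 0.1810 = 0.6394
G = 1 − 0.6394 = 0.3606

0.361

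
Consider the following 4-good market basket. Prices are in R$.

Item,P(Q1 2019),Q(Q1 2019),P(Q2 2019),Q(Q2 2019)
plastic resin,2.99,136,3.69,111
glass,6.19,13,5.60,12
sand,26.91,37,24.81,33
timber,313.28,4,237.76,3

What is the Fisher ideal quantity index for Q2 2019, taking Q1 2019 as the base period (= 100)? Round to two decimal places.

81.93

Laspeyres component (base-period weights):
ΣP(Q1 2019)Q(Q2 2019) = 2.99×111 + 6.19×12 + 26.91×33 + 313.28×3 = 331.89 + 74.28 + 888.03 + 939.84 = 2234.04
ΣP(Q1 2019)Q(Q1 2019) = 2.99×136 + 6.19×13 + 26.91×37 + 313.28×4 = 406.64 + 80.47 + 995.67 + 1253.12 = 2735.9
L = 2234.04 / 2735.9 × 100 = 81.6565
Paasche component (current-period weights):
ΣP(Q2 2019)Q(Q2 2019) = 3.69×111 + 5.60×12 + 24.81×33 + 237.76×3 = 409.59 + 67.2 + 818.73 + 713.28 = 2008.8
ΣP(Q2 2019)Q(Q1 2019) = 3.69×136 + 5.60×13 + 24.81×37 + 237.76×4 = 501.84 + 72.8 + 917.97 + 951.04 = 2443.65
P = 2008.8 / 2443.65 × 100 = 82.2049
Fisher = √(L × P) = √(81.6565 × 82.2049) = 81.9302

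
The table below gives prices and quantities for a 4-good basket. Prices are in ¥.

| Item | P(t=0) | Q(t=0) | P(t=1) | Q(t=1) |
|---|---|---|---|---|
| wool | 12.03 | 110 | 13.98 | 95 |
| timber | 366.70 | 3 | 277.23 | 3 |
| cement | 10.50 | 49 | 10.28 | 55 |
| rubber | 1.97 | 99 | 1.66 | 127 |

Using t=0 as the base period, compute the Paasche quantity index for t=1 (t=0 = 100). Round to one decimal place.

96.7

Paasche quantity index uses current-period prices as weights.
ΣP(t=1)·Q(t=1) = 13.98×95 + 277.23×3 + 10.28×55 + 1.66×127 = 1328.1 + 831.69 + 565.4 + 210.82 = 2936.01
ΣP(t=1)·Q(t=0) = 13.98×110 + 277.23×3 + 10.28×49 + 1.66×99 = 1537.8 + 831.69 + 503.72 + 164.34 = 3037.55
Index = 2936.01 / 3037.55 × 100 = 96.6572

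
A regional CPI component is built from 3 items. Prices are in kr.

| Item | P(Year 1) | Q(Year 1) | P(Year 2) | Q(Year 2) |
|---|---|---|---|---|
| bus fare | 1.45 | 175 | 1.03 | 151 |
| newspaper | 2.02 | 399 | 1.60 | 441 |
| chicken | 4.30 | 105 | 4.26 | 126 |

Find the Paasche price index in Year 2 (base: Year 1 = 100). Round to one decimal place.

Paasche price index uses current-period quantities as weights.
ΣP(Year 2)·Q(Year 2) = 1.03×151 + 1.60×441 + 4.26×126 = 155.53 + 705.6 + 536.76 = 1397.89
ΣP(Year 1)·Q(Year 2) = 1.45×151 + 2.02×441 + 4.30×126 = 218.95 + 890.82 + 541.8 = 1651.57
Index = 1397.89 / 1651.57 × 100 = 84.6401

84.6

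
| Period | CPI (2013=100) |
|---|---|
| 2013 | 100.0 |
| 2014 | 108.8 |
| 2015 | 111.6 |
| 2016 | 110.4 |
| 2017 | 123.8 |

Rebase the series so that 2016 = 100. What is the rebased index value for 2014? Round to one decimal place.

98.6

Rebased(2014) = 108.8 / 110.4 × 100 = 98.5507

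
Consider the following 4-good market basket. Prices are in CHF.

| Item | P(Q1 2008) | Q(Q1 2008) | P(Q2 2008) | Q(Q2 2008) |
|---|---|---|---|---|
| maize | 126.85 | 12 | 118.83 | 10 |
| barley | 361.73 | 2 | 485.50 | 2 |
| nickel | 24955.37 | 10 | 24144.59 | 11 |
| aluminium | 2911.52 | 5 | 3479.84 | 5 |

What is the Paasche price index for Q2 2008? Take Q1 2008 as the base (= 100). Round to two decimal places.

97.97

Paasche price index uses current-period quantities as weights.
ΣP(Q2 2008)·Q(Q2 2008) = 118.83×10 + 485.50×2 + 24144.59×11 + 3479.84×5 = 1188.3 + 971 + 265590.49 + 17399.2 = 285148.99
ΣP(Q1 2008)·Q(Q2 2008) = 126.85×10 + 361.73×2 + 24955.37×11 + 2911.52×5 = 1268.5 + 723.46 + 274509.07 + 14557.6 = 291058.63
Index = 285148.99 / 291058.63 × 100 = 97.9696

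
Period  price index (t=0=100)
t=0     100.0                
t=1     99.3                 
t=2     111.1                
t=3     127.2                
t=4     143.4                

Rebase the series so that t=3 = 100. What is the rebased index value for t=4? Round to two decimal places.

Rebased(t=4) = 143.4 / 127.2 × 100 = 112.7358

112.74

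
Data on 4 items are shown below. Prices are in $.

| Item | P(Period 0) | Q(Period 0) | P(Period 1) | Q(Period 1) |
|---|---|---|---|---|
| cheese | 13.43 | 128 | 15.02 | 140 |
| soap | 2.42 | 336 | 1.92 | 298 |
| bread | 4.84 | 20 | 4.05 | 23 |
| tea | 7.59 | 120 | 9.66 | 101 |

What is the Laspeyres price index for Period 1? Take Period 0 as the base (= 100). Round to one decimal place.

107.6

Laspeyres price index uses base-period quantities as weights.
ΣP(Period 1)·Q(Period 0) = 15.02×128 + 1.92×336 + 4.05×20 + 9.66×120 = 1922.56 + 645.12 + 81 + 1159.2 = 3807.88
ΣP(Period 0)·Q(Period 0) = 13.43×128 + 2.42×336 + 4.84×20 + 7.59×120 = 1719.04 + 813.12 + 96.8 + 910.8 = 3539.76
Index = 3807.88 / 3539.76 × 100 = 107.5745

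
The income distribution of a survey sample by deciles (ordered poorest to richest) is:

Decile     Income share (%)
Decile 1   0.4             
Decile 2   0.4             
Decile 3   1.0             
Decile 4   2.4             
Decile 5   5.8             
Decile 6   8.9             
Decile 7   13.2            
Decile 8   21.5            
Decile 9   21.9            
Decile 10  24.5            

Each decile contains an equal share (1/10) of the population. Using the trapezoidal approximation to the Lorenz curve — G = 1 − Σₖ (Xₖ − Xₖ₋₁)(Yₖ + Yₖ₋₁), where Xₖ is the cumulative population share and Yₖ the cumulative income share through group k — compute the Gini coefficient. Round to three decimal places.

0.505

Cumulative income shares Yₖ: 0.0040, 0.0080, 0.0180, 0.0420, 0.1000, 0.1890, 0.3210, 0.5360, 0.7550, 1.0000
Σ (Xₖ−Xₖ₋₁)(Yₖ+Yₖ₋₁) = (1/10)(0.0040+0.0000) + (1/10)(0.0080+0.0040) + (1/10)(0.0180+0.0080) + (1/10)(0.0420+0.0180) + (1/10)(0.1000+0.0420) + (1/10)(0.1890+0.1000) + (1/10)(0.3210+0.1890) + (1/10)(0.5360+0.3210) + (1/10)(0.7550+0.5360) + (1/10)(1.0000+0.7550)
  = 0.0004 + 0.0012 + 0.0026 + 0.0060 + 0.0142 + 0.0289 + 0.0510 + 0.0857 + 0.1291 + 0.1755 = 0.4946
G = 1 − 0.4946 = 0.5054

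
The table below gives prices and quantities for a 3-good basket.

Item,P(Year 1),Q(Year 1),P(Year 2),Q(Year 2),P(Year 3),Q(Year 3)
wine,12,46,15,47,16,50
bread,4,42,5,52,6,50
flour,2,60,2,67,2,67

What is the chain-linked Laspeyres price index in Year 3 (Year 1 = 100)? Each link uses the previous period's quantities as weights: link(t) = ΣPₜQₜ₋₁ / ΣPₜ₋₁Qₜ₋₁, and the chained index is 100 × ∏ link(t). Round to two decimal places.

Link Year 1→Year 2:
ΣP(Year 2)Q(Year 1) = 15×46 + 5×42 + 2×60 = 690 + 210 + 120 = 1020
ΣP(Year 1)Q(Year 1) = 12×46 + 4×42 + 2×60 = 552 + 168 + 120 = 840
link = 1020/840 = 1.214286
Link Year 2→Year 3:
ΣP(Year 3)Q(Year 2) = 16×47 + 6×52 + 2×67 = 752 + 312 + 134 = 1198
ΣP(Year 2)Q(Year 2) = 15×47 + 5×52 + 2×67 = 705 + 260 + 134 = 1099
link = 1198/1099 = 1.090082
Chained index = 100 × 1.214286 × 1.090082 = 132.3671

132.37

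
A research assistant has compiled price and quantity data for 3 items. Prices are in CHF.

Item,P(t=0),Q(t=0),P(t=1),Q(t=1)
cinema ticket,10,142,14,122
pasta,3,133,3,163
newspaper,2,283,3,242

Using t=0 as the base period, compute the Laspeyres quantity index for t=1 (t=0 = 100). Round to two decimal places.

Laspeyres quantity index uses base-period prices as weights.
ΣP(t=0)·Q(t=1) = 10×122 + 3×163 + 2×242 = 1220 + 489 + 484 = 2193
ΣP(t=0)·Q(t=0) = 10×142 + 3×133 + 2×283 = 1420 + 399 + 566 = 2385
Index = 2193 / 2385 × 100 = 91.9497

91.95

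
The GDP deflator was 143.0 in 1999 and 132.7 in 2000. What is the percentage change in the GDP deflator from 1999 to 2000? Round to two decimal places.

-7.20%

Change = (132.7 − 143.0) / 143.0 × 100
       = -10.3 / 143.0 × 100 = -7.2028%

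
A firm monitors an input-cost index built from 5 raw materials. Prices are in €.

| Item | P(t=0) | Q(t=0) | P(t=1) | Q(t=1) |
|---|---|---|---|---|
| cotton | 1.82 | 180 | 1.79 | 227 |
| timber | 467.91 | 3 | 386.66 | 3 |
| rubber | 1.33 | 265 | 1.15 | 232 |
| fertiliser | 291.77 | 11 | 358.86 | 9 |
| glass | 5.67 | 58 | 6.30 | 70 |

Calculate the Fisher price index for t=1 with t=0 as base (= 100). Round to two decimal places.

107.70

Laspeyres component (base-period weights):
ΣP(t=1)Q(t=0) = 1.79×180 + 386.66×3 + 1.15×265 + 358.86×11 + 6.30×58 = 322.2 + 1159.98 + 304.75 + 3947.46 + 365.4 = 6099.79
ΣP(t=0)Q(t=0) = 1.82×180 + 467.91×3 + 1.33×265 + 291.77×11 + 5.67×58 = 327.6 + 1403.73 + 352.45 + 3209.47 + 328.86 = 5622.11
L = 6099.79 / 5622.11 × 100 = 108.4965
Paasche component (current-period weights):
ΣP(t=1)Q(t=1) = 1.79×227 + 386.66×3 + 1.15×232 + 358.86×9 + 6.30×70 = 406.33 + 1159.98 + 266.8 + 3229.74 + 441 = 5503.85
ΣP(t=0)Q(t=1) = 1.82×227 + 467.91×3 + 1.33×232 + 291.77×9 + 5.67×70 = 413.14 + 1403.73 + 308.56 + 2625.93 + 396.9 = 5148.26
P = 5503.85 / 5148.26 × 100 = 106.9070
Fisher = √(L × P) = √(108.4965 × 106.9070) = 107.6988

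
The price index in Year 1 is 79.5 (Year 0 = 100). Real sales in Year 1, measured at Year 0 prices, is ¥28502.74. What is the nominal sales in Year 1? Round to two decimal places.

22659.68

Nominal = Real × (Index/100) = 28502.74 × (79.5/100)
        = 28502.74 × 0.795 = 22659.6783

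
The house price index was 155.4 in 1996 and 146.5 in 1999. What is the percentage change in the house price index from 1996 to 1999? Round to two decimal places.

Change = (146.5 − 155.4) / 155.4 × 100
       = -8.9 / 155.4 × 100 = -5.7272%

-5.73%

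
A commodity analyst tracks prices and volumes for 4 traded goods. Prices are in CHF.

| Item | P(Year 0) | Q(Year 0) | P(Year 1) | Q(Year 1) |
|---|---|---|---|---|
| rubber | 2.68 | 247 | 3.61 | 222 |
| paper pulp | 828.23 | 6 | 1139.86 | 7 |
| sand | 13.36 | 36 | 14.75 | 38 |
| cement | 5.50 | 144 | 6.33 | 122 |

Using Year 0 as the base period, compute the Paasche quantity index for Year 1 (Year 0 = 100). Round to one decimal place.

110.2

Paasche quantity index uses current-period prices as weights.
ΣP(Year 1)·Q(Year 1) = 3.61×222 + 1139.86×7 + 14.75×38 + 6.33×122 = 801.42 + 7979.02 + 560.5 + 772.26 = 10113.2
ΣP(Year 1)·Q(Year 0) = 3.61×247 + 1139.86×6 + 14.75×36 + 6.33×144 = 891.67 + 6839.16 + 531 + 911.52 = 9173.35
Index = 10113.2 / 9173.35 × 100 = 110.2454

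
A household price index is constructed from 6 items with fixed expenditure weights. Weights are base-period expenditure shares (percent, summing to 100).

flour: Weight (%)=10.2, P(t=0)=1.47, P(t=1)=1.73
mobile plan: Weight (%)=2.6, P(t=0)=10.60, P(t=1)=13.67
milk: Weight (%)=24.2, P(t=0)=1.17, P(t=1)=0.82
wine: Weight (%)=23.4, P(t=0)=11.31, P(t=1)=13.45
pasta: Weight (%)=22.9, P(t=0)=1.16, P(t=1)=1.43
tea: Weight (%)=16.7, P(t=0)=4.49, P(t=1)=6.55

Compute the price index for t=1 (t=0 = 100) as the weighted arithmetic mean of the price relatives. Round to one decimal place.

112.7

flour: 10.2 × (1.73/1.47) = 10.2 × 1.176871 = 12.0041
mobile plan: 2.6 × (13.67/10.60) = 2.6 × 1.289623 = 3.3530
milk: 24.2 × (0.82/1.17) = 24.2 × 0.700855 = 16.9607
wine: 23.4 × (13.45/11.31) = 23.4 × 1.189213 = 27.8276
pasta: 22.9 × (1.43/1.16) = 22.9 × 1.232759 = 28.2302
tea: 16.7 × (6.55/4.49) = 16.7 × 1.458797 = 24.3619
Index = Σ wᵢ·(p₁ᵢ/p₀ᵢ) = 12.0041 + 3.3530 + 16.9607 + 27.8276 + 28.2302 + 24.3619 = 112.7375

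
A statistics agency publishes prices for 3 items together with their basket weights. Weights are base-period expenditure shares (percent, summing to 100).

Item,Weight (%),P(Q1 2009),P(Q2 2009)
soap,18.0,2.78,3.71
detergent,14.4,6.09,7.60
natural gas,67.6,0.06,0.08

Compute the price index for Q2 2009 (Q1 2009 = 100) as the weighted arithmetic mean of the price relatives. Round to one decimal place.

132.1

soap: 18.0 × (3.71/2.78) = 18.0 × 1.334532 = 24.0216
detergent: 14.4 × (7.60/6.09) = 14.4 × 1.247947 = 17.9704
natural gas: 67.6 × (0.08/0.06) = 67.6 × 1.333333 = 90.1333
Index = Σ wᵢ·(p₁ᵢ/p₀ᵢ) = 24.0216 + 17.9704 + 90.1333 = 132.1254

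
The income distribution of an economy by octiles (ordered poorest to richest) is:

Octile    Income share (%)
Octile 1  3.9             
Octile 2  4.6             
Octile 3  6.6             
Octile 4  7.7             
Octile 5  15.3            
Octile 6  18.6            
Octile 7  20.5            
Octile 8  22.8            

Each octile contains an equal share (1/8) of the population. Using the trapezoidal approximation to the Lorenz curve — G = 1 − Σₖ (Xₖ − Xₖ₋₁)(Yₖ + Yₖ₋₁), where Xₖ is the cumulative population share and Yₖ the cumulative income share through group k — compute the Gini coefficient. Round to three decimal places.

Cumulative income shares Yₖ: 0.0390, 0.0850, 0.1510, 0.2280, 0.3810, 0.5670, 0.7720, 1.0000
Σ (Xₖ−Xₖ₋₁)(Yₖ+Yₖ₋₁) = (1/8)(0.0390+0.0000) + (1/8)(0.0850+0.0390) + (1/8)(0.1510+0.0850) + (1/8)(0.2280+0.1510) + (1/8)(0.3810+0.2280) + (1/8)(0.5670+0.3810) + (1/8)(0.7720+0.5670) + (1/8)(1.0000+0.7720)
  = 0.0049 + 0.0155 + 0.0295 + 0.0474 + 0.0761 + 0.1185 + 0.1674 + 0.2215 = 0.6807
G = 1 − 0.6807 = 0.3193

0.319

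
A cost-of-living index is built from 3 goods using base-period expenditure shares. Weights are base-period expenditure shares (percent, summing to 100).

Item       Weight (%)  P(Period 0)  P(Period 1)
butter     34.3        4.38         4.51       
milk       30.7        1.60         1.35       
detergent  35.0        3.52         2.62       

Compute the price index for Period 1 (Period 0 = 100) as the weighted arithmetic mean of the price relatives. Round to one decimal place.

butter: 34.3 × (4.51/4.38) = 34.3 × 1.029680 = 35.3180
milk: 30.7 × (1.35/1.60) = 30.7 × 0.843750 = 25.9031
detergent: 35.0 × (2.62/3.52) = 35.0 × 0.744318 = 26.0511
Index = Σ wᵢ·(p₁ᵢ/p₀ᵢ) = 35.3180 + 25.9031 + 26.0511 = 87.2723

87.3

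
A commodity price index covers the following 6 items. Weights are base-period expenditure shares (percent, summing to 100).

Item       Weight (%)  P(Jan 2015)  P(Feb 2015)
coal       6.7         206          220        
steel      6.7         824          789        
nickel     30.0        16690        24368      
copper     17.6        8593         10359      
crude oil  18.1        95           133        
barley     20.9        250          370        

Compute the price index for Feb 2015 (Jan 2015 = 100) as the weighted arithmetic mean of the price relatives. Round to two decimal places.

coal: 6.7 × (220/206) = 6.7 × 1.067961 = 7.1553
steel: 6.7 × (789/824) = 6.7 × 0.957524 = 6.4154
nickel: 30.0 × (24368/16690) = 30.0 × 1.460036 = 43.8011
copper: 17.6 × (10359/8593) = 17.6 × 1.205516 = 21.2171
crude oil: 18.1 × (133/95) = 18.1 × 1.400000 = 25.3400
barley: 20.9 × (370/250) = 20.9 × 1.480000 = 30.9320
Index = Σ wᵢ·(p₁ᵢ/p₀ᵢ) = 7.1553 + 6.4154 + 43.8011 + 21.2171 + 25.3400 + 30.9320 = 134.8609

134.86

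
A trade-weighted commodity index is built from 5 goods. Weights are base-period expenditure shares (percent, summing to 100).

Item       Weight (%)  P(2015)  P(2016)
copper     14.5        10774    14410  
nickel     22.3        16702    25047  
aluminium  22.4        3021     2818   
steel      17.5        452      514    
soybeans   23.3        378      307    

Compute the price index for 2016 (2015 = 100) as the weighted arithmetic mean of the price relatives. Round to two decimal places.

copper: 14.5 × (14410/10774) = 14.5 × 1.337479 = 19.3934
nickel: 22.3 × (25047/16702) = 22.3 × 1.499641 = 33.4420
aluminium: 22.4 × (2818/3021) = 22.4 × 0.932804 = 20.8948
steel: 17.5 × (514/452) = 17.5 × 1.137168 = 19.9004
soybeans: 23.3 × (307/378) = 23.3 × 0.812169 = 18.9235
Index = Σ wᵢ·(p₁ᵢ/p₀ᵢ) = 19.3934 + 33.4420 + 20.8948 + 19.9004 + 18.9235 = 112.5542

112.55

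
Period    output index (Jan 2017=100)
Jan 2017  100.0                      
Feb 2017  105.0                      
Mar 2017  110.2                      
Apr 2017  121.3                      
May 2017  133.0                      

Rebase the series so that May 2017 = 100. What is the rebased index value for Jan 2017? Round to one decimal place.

Rebased(Jan 2017) = 100.0 / 133.0 × 100 = 75.1880

75.2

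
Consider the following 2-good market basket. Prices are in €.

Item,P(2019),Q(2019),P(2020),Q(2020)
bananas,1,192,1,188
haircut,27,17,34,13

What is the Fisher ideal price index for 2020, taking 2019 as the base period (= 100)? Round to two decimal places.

Laspeyres component (base-period weights):
ΣP(2020)Q(2019) = 1×192 + 34×17 = 192 + 578 = 770
ΣP(2019)Q(2019) = 1×192 + 27×17 = 192 + 459 = 651
L = 770 / 651 × 100 = 118.2796
Paasche component (current-period weights):
ΣP(2020)Q(2020) = 1×188 + 34×13 = 188 + 442 = 630
ΣP(2019)Q(2020) = 1×188 + 27×13 = 188 + 351 = 539
P = 630 / 539 × 100 = 116.8831
Fisher = √(L × P) = √(118.2796 × 116.8831) = 117.5793

117.58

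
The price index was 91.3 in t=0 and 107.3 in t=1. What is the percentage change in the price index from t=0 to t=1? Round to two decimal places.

17.52%

Change = (107.3 − 91.3) / 91.3 × 100
       = 16.0 / 91.3 × 100 = 17.5246%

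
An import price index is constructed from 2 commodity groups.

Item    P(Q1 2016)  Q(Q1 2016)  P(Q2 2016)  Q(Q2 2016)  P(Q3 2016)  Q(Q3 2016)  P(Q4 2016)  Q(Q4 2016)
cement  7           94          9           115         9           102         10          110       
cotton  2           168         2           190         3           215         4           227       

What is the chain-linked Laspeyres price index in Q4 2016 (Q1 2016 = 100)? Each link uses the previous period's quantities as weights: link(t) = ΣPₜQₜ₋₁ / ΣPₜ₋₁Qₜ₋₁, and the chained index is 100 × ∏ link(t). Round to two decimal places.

162.24

Link Q1 2016→Q2 2016:
ΣP(Q2 2016)Q(Q1 2016) = 9×94 + 2×168 = 846 + 336 = 1182
ΣP(Q1 2016)Q(Q1 2016) = 7×94 + 2×168 = 658 + 336 = 994
link = 1182/994 = 1.189135
Link Q2 2016→Q3 2016:
ΣP(Q3 2016)Q(Q2 2016) = 9×115 + 3×190 = 1035 + 570 = 1605
ΣP(Q2 2016)Q(Q2 2016) = 9×115 + 2×190 = 1035 + 380 = 1415
link = 1605/1415 = 1.134276
Link Q3 2016→Q4 2016:
ΣP(Q4 2016)Q(Q3 2016) = 10×102 + 4×215 = 1020 + 860 = 1880
ΣP(Q3 2016)Q(Q3 2016) = 9×102 + 3×215 = 918 + 645 = 1563
link = 1880/1563 = 1.202815
Chained index = 100 × 1.189135 × 1.134276 × 1.202815 = 162.2365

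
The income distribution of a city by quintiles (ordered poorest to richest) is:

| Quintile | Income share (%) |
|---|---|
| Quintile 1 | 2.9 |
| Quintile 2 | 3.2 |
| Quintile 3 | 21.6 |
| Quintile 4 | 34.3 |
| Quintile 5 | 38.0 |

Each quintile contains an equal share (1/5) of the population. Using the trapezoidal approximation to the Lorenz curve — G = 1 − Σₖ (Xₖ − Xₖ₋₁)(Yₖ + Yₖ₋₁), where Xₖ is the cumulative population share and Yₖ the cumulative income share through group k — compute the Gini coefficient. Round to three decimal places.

Cumulative income shares Yₖ: 0.0290, 0.0610, 0.2770, 0.6200, 1.0000
Σ (Xₖ−Xₖ₋₁)(Yₖ+Yₖ₋₁) = (1/5)(0.0290+0.0000) + (1/5)(0.0610+0.0290) + (1/5)(0.2770+0.0610) + (1/5)(0.6200+0.2770) + (1/5)(1.0000+0.6200)
  = 0.0058 + 0.0180 + 0.0676 + 0.1794 + 0.3240 = 0.5948
G = 1 − 0.5948 = 0.4052

0.405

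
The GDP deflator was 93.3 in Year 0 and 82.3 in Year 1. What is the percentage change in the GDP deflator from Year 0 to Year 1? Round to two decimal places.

-11.79%

Change = (82.3 − 93.3) / 93.3 × 100
       = -11.0 / 93.3 × 100 = -11.7899%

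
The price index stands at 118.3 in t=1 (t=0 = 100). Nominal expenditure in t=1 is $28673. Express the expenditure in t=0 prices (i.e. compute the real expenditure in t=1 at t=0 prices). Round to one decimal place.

24237.5

Real = Nominal ÷ (Index/100) = 28673 ÷ (118.3/100)
     = 28673 ÷ 1.183 = 24237.5317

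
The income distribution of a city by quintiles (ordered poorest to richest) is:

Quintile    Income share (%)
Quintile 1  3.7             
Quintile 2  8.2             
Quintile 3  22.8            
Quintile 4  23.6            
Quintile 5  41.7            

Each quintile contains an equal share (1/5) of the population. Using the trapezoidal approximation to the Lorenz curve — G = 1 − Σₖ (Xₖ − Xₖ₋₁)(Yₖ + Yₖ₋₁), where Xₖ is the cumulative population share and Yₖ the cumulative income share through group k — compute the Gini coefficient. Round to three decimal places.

0.366

Cumulative income shares Yₖ: 0.0370, 0.1190, 0.3470, 0.5830, 1.0000
Σ (Xₖ−Xₖ₋₁)(Yₖ+Yₖ₋₁) = (1/5)(0.0370+0.0000) + (1/5)(0.1190+0.0370) + (1/5)(0.3470+0.1190) + (1/5)(0.5830+0.3470) + (1/5)(1.0000+0.5830)
  = 0.0074 + 0.0312 + 0.0932 + 0.1860 + 0.3166 = 0.6344
G = 1 − 0.6344 = 0.3656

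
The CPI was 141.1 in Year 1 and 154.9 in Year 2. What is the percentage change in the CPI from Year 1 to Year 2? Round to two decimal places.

9.78%

Change = (154.9 − 141.1) / 141.1 × 100
       = 13.8 / 141.1 × 100 = 9.7803%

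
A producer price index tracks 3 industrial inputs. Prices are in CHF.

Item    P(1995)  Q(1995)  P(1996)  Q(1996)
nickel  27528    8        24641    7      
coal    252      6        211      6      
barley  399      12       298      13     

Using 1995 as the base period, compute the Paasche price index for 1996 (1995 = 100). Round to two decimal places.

Paasche price index uses current-period quantities as weights.
ΣP(1996)·Q(1996) = 24641×7 + 211×6 + 298×13 = 172487 + 1266 + 3874 = 177627
ΣP(1995)·Q(1996) = 27528×7 + 252×6 + 399×13 = 192696 + 1512 + 5187 = 199395
Index = 177627 / 199395 × 100 = 89.0830

89.08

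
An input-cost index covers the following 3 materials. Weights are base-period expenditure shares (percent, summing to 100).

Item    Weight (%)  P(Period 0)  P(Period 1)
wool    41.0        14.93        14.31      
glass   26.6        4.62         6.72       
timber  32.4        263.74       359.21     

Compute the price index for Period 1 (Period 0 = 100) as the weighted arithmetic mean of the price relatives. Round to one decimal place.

122.1

wool: 41.0 × (14.31/14.93) = 41.0 × 0.958473 = 39.2974
glass: 26.6 × (6.72/4.62) = 26.6 × 1.454545 = 38.6909
timber: 32.4 × (359.21/263.74) = 32.4 × 1.361985 = 44.1283
Index = Σ wᵢ·(p₁ᵢ/p₀ᵢ) = 39.2974 + 38.6909 + 44.1283 = 122.1166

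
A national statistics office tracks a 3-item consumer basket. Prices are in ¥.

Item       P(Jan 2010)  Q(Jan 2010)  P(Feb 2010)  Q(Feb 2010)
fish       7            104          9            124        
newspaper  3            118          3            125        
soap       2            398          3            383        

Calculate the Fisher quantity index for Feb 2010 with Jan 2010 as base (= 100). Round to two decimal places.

106.63

Laspeyres component (base-period weights):
ΣP(Jan 2010)Q(Feb 2010) = 7×124 + 3×125 + 2×383 = 868 + 375 + 766 = 2009
ΣP(Jan 2010)Q(Jan 2010) = 7×104 + 3×118 + 2×398 = 728 + 354 + 796 = 1878
L = 2009 / 1878 × 100 = 106.9755
Paasche component (current-period weights):
ΣP(Feb 2010)Q(Feb 2010) = 9×124 + 3×125 + 3×383 = 1116 + 375 + 1149 = 2640
ΣP(Feb 2010)Q(Jan 2010) = 9×104 + 3×118 + 3×398 = 936 + 354 + 1194 = 2484
P = 2640 / 2484 × 100 = 106.2802
Fisher = √(L × P) = √(106.9755 × 106.2802) = 106.6273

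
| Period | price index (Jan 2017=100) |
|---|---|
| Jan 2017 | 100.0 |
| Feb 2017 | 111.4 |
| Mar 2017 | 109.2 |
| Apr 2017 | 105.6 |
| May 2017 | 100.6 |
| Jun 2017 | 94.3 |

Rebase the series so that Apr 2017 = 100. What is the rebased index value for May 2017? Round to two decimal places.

95.27

Rebased(May 2017) = 100.6 / 105.6 × 100 = 95.2652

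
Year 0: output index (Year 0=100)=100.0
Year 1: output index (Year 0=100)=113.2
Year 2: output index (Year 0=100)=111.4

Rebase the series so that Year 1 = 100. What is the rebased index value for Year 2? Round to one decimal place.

98.4

Rebased(Year 2) = 111.4 / 113.2 × 100 = 98.4099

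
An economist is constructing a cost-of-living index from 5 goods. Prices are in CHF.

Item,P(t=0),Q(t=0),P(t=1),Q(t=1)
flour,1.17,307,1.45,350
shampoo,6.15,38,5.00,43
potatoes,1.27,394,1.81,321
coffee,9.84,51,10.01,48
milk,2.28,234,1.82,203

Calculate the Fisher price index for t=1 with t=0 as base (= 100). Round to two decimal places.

107.05

Laspeyres component (base-period weights):
ΣP(t=1)Q(t=0) = 1.45×307 + 5.00×38 + 1.81×394 + 10.01×51 + 1.82×234 = 445.15 + 190 + 713.14 + 510.51 + 425.88 = 2284.68
ΣP(t=0)Q(t=0) = 1.17×307 + 6.15×38 + 1.27×394 + 9.84×51 + 2.28×234 = 359.19 + 233.7 + 500.38 + 501.84 + 533.52 = 2128.63
L = 2284.68 / 2128.63 × 100 = 107.3310
Paasche component (current-period weights):
ΣP(t=1)Q(t=1) = 1.45×350 + 5.00×43 + 1.81×321 + 10.01×48 + 1.82×203 = 507.5 + 215 + 581.01 + 480.48 + 369.46 = 2153.45
ΣP(t=0)Q(t=1) = 1.17×350 + 6.15×43 + 1.27×321 + 9.84×48 + 2.28×203 = 409.5 + 264.45 + 407.67 + 472.32 + 462.84 = 2016.78
P = 2153.45 / 2016.78 × 100 = 106.7766
Fisher = √(L × P) = √(107.3310 × 106.7766) = 107.0535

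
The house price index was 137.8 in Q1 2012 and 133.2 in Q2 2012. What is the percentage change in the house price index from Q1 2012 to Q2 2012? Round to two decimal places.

Change = (133.2 − 137.8) / 137.8 × 100
       = -4.6 / 137.8 × 100 = -3.3382%

-3.34%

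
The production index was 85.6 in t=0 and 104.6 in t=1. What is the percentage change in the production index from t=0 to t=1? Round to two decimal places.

Change = (104.6 − 85.6) / 85.6 × 100
       = 19.0 / 85.6 × 100 = 22.1963%

22.20%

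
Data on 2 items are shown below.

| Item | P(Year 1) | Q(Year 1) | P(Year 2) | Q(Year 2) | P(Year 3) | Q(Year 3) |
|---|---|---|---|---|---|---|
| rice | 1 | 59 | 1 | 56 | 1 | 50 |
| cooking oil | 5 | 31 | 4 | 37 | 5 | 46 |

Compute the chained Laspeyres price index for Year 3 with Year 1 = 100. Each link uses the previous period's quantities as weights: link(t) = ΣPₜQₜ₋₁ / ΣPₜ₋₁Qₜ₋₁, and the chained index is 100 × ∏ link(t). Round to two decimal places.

Link Year 1→Year 2:
ΣP(Year 2)Q(Year 1) = 1×59 + 4×31 = 59 + 124 = 183
ΣP(Year 1)Q(Year 1) = 1×59 + 5×31 = 59 + 155 = 214
link = 183/214 = 0.855140
Link Year 2→Year 3:
ΣP(Year 3)Q(Year 2) = 1×56 + 5×37 = 56 + 185 = 241
ΣP(Year 2)Q(Year 2) = 1×56 + 4×37 = 56 + 148 = 204
link = 241/204 = 1.181373
Chained index = 100 × 0.855140 × 1.181373 = 101.0239

101.02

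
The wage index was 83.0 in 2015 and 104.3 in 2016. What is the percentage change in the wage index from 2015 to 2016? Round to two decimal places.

25.66%

Change = (104.3 − 83.0) / 83.0 × 100
       = 21.3 / 83.0 × 100 = 25.6627%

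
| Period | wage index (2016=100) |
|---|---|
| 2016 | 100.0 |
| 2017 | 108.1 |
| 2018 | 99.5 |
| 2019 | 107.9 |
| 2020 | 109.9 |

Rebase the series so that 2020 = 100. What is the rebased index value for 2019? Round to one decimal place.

98.2

Rebased(2019) = 107.9 / 109.9 × 100 = 98.1802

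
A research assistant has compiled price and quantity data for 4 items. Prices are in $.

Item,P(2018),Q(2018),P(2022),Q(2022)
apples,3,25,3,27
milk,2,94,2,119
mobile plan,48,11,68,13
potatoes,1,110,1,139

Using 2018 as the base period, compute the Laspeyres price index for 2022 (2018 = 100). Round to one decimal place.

Laspeyres price index uses base-period quantities as weights.
ΣP(2022)·Q(2018) = 3×25 + 2×94 + 68×11 + 1×110 = 75 + 188 + 748 + 110 = 1121
ΣP(2018)·Q(2018) = 3×25 + 2×94 + 48×11 + 1×110 = 75 + 188 + 528 + 110 = 901
Index = 1121 / 901 × 100 = 124.4173

124.4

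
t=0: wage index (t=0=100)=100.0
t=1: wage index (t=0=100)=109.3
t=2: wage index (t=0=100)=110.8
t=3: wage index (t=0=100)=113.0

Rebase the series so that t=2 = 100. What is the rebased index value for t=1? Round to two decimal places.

98.65

Rebased(t=1) = 109.3 / 110.8 × 100 = 98.6462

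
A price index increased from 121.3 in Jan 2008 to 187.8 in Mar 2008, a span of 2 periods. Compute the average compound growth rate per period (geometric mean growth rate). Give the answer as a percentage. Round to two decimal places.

Growth factor = (187.8/121.3)^(1/2) = (1.548228)^(1/2) = 1.244278
Growth rate = 1.244278 − 1 = 0.244278 = 24.4278%

24.43%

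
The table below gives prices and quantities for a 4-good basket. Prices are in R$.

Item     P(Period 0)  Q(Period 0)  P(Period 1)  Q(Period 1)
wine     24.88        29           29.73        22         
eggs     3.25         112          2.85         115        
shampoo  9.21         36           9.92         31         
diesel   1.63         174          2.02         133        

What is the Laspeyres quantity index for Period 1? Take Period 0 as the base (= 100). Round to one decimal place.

83.7

Laspeyres quantity index uses base-period prices as weights.
ΣP(Period 0)·Q(Period 1) = 24.88×22 + 3.25×115 + 9.21×31 + 1.63×133 = 547.36 + 373.75 + 285.51 + 216.79 = 1423.41
ΣP(Period 0)·Q(Period 0) = 24.88×29 + 3.25×112 + 9.21×36 + 1.63×174 = 721.52 + 364 + 331.56 + 283.62 = 1700.7
Index = 1423.41 / 1700.7 × 100 = 83.6955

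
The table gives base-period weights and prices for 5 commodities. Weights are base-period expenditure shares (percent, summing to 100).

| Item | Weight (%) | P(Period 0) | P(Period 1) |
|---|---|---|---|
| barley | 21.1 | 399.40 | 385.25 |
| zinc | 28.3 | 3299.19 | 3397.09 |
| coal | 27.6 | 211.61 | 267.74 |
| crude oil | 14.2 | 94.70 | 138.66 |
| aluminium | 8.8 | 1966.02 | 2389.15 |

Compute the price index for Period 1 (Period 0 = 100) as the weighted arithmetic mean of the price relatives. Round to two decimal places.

115.90

barley: 21.1 × (385.25/399.40) = 21.1 × 0.964572 = 20.3525
zinc: 28.3 × (3397.09/3299.19) = 28.3 × 1.029674 = 29.1398
coal: 27.6 × (267.74/211.61) = 27.6 × 1.265252 = 34.9210
crude oil: 14.2 × (138.66/94.70) = 14.2 × 1.464203 = 20.7917
aluminium: 8.8 × (2389.15/1966.02) = 8.8 × 1.215222 = 10.6940
Index = Σ wᵢ·(p₁ᵢ/p₀ᵢ) = 20.3525 + 29.1398 + 34.9210 + 20.7917 + 10.6940 = 115.8988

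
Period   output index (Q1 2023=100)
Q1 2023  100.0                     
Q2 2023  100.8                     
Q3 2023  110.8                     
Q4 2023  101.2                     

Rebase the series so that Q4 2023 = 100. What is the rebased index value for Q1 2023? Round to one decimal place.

Rebased(Q1 2023) = 100.0 / 101.2 × 100 = 98.8142

98.8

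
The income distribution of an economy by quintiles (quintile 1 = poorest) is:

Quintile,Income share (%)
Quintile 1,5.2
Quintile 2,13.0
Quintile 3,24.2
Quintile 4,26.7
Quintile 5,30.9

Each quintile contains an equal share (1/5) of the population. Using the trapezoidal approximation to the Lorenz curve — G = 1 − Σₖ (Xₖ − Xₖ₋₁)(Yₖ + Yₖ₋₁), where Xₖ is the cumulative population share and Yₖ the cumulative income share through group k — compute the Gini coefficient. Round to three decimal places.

0.260

Cumulative income shares Yₖ: 0.0520, 0.1820, 0.4240, 0.6910, 1.0000
Σ (Xₖ−Xₖ₋₁)(Yₖ+Yₖ₋₁) = (1/5)(0.0520+0.0000) + (1/5)(0.1820+0.0520) + (1/5)(0.4240+0.1820) + (1/5)(0.6910+0.4240) + (1/5)(1.0000+0.6910)
  = 0.0104 + 0.0468 + 0.1212 + 0.2230 + 0.3382 = 0.7396
G = 1 − 0.7396 = 0.2604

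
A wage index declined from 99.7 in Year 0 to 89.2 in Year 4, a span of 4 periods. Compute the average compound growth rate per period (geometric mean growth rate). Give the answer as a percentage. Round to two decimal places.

-2.74%

Growth factor = (89.2/99.7)^(1/4) = (0.894684)^(1/4) = 0.972562
Growth rate = 0.972562 − 1 = -0.027438 = -2.7438%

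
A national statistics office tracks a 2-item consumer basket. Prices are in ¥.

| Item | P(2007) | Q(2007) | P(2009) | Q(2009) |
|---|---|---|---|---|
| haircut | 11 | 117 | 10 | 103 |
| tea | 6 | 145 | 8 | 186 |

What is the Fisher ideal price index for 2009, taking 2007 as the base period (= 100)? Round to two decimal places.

Laspeyres component (base-period weights):
ΣP(2009)Q(2007) = 10×117 + 8×145 = 1170 + 1160 = 2330
ΣP(2007)Q(2007) = 11×117 + 6×145 = 1287 + 870 = 2157
L = 2330 / 2157 × 100 = 108.0204
Paasche component (current-period weights):
ΣP(2009)Q(2009) = 10×103 + 8×186 = 1030 + 1488 = 2518
ΣP(2007)Q(2009) = 11×103 + 6×186 = 1133 + 1116 = 2249
P = 2518 / 2249 × 100 = 111.9609
Fisher = √(L × P) = √(108.0204 × 111.9609) = 109.9730

109.97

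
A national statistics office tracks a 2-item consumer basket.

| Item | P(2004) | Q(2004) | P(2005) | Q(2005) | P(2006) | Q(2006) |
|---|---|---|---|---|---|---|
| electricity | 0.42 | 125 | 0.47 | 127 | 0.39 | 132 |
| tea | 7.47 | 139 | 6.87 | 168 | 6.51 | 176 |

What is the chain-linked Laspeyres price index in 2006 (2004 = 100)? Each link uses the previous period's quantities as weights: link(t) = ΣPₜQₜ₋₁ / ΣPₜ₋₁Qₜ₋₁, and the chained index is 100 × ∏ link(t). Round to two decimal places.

87.52

Link 2004→2005:
ΣP(2005)Q(2004) = 0.47×125 + 6.87×139 = 58.75 + 954.93 = 1013.68
ΣP(2004)Q(2004) = 0.42×125 + 7.47×139 = 52.5 + 1038.33 = 1090.83
link = 1013.68/1090.83 = 0.929274
Link 2005→2006:
ΣP(2006)Q(2005) = 0.39×127 + 6.51×168 = 49.53 + 1093.68 = 1143.21
ΣP(2005)Q(2005) = 0.47×127 + 6.87×168 = 59.69 + 1154.16 = 1213.85
link = 1143.21/1213.85 = 0.941805
Chained index = 100 × 0.929274 × 0.941805 = 87.5195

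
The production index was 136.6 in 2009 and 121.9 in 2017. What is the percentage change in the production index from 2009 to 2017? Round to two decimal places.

Change = (121.9 − 136.6) / 136.6 × 100
       = -14.7 / 136.6 × 100 = -10.7613%

-10.76%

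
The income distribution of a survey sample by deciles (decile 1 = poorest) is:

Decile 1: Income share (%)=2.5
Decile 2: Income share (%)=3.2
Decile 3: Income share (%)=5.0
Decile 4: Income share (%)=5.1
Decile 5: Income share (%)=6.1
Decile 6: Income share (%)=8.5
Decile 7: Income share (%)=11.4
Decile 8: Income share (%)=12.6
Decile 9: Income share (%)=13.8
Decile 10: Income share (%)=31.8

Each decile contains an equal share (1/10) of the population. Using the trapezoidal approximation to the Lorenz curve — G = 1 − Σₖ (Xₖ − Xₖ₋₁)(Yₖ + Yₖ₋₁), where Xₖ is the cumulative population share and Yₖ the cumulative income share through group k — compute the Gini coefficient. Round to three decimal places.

Cumulative income shares Yₖ: 0.0250, 0.0570, 0.1070, 0.1580, 0.2190, 0.3040, 0.4180, 0.5440, 0.6820, 1.0000
Σ (Xₖ−Xₖ₋₁)(Yₖ+Yₖ₋₁) = (1/10)(0.0250+0.0000) + (1/10)(0.0570+0.0250) + (1/10)(0.1070+0.0570) + (1/10)(0.1580+0.1070) + (1/10)(0.2190+0.1580) + (1/10)(0.3040+0.2190) + (1/10)(0.4180+0.3040) + (1/10)(0.5440+0.4180) + (1/10)(0.6820+0.5440) + (1/10)(1.0000+0.6820)
  = 0.0025 + 0.0082 + 0.0164 + 0.0265 + 0.0377 + 0.0523 + 0.0722 + 0.0962 + 0.1226 + 0.1682 = 0.6028
G = 1 − 0.6028 = 0.3972

0.397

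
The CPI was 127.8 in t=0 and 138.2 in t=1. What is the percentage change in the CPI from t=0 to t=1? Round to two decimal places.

8.14%

Change = (138.2 − 127.8) / 127.8 × 100
       = 10.4 / 127.8 × 100 = 8.1377%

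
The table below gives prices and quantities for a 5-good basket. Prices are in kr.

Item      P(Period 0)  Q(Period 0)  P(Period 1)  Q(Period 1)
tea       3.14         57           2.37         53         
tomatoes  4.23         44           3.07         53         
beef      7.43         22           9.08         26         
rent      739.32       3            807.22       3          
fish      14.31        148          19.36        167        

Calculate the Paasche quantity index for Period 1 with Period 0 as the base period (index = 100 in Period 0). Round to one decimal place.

Paasche quantity index uses current-period prices as weights.
ΣP(Period 1)·Q(Period 1) = 2.37×53 + 3.07×53 + 9.08×26 + 807.22×3 + 19.36×167 = 125.61 + 162.71 + 236.08 + 2421.66 + 3233.12 = 6179.18
ΣP(Period 1)·Q(Period 0) = 2.37×57 + 3.07×44 + 9.08×22 + 807.22×3 + 19.36×148 = 135.09 + 135.08 + 199.76 + 2421.66 + 2865.28 = 5756.87
Index = 6179.18 / 5756.87 × 100 = 107.3358

107.3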